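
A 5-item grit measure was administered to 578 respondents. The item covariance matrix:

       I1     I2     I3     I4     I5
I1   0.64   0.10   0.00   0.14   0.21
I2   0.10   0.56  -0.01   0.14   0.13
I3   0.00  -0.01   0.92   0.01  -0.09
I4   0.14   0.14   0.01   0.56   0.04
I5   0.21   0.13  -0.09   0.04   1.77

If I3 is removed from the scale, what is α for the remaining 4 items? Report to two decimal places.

Remaining items: I1, I2, I4, I5 (k = 4).
Σσᵢ² = 0.64 + 0.56 + 0.56 + 1.77 = 3.53
σ²_total = 3.53 + 2 × 0.76 = 5.05
α (item deleted) = (4/3)·(1 − 3.53/5.05) = 0.40

α = 0.40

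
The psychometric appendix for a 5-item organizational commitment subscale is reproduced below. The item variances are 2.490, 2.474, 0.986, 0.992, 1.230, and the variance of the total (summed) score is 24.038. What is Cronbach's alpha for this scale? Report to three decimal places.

ΣVar(i) = 2.490 + 2.474 + 0.986 + 0.992 + 1.230 = 8.172
α = (k/(k−1))·(1 − ΣVar(i)/Var(T)) = (5/4)·(1 − 8.172/24.038) = 0.825

α = 0.825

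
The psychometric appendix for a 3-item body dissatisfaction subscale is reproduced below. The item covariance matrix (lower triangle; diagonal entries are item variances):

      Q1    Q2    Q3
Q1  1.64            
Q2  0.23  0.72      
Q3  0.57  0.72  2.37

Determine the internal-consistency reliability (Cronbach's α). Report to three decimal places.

α = 0.587

sum of item variances = 1.64 + 0.72 + 2.37 = 4.73
Sum of the distinct covariances = 1.52
σ²_total = 4.73 + 2 × 1.52 = 7.77
α = (k/(k−1))·(1 − sum of item variances/σ²_total) = (3/2)·(1 − 4.73/7.77) = 0.587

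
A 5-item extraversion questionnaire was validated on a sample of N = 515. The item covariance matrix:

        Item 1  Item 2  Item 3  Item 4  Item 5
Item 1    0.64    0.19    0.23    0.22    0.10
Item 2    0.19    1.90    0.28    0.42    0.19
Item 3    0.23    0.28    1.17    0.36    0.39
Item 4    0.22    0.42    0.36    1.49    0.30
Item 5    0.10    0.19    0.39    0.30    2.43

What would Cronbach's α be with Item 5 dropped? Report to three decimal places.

Remaining items: Item 1, Item 2, Item 3, Item 4 (k = 4).
ΣVar(i) = 0.64 + 1.90 + 1.17 + 1.49 = 5.20
Var(T) = 5.20 + 2 × 1.70 = 8.60
α (item deleted) = (4/3)·(1 − 5.20/8.60) = 0.527

Cronbach's α = 0.527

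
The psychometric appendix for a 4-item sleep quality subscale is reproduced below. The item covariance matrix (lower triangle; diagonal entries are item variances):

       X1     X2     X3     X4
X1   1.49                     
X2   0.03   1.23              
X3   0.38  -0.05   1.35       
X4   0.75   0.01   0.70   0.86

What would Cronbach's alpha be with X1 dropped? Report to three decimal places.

Remaining items: X2, X3, X4 (k = 3).
Σσᵢ² = 1.23 + 1.35 + 0.86 = 3.44
Var(T) = 3.44 + 2 × 0.66 = 4.76
α (item deleted) = (3/2)·(1 − 3.44/4.76) = 0.416

α = 0.416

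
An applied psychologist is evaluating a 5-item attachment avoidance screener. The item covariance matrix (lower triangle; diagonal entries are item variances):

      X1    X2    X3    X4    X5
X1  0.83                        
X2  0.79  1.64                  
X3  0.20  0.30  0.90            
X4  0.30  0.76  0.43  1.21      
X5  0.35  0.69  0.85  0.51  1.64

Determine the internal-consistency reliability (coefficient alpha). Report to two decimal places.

α = 0.78

ΣVar(i) = 0.83 + 1.64 + 0.90 + 1.21 + 1.64 = 6.22
Sum of the distinct covariances = 5.18
total variance = 6.22 + 2 × 5.18 = 16.58
α = (k/(k−1))·(1 − ΣVar(i)/total variance) = (5/4)·(1 − 6.22/16.58) = 0.78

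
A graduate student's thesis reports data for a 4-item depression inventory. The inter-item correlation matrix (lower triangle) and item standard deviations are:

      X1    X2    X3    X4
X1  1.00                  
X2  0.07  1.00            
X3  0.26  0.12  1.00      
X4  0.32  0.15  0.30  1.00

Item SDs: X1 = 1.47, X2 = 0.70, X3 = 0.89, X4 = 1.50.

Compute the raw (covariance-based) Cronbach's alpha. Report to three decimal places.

Σσ²ᵢ = 1.47² + 0.70² + 0.89² + 1.50² = 5.6930
Covariances σ_ij = r_ij · s_i · s_j:
  σ(X1,X2) = 0.07 × 1.47 × 0.70 = 0.0720
  σ(X1,X3) = 0.26 × 1.47 × 0.89 = 0.3402
  σ(X1,X4) = 0.32 × 1.47 × 1.50 = 0.7056
  σ(X2,X3) = 0.12 × 0.70 × 0.89 = 0.0748
  σ(X2,X4) = 0.15 × 0.70 × 1.50 = 0.1575
  σ(X3,X4) = 0.30 × 0.89 × 1.50 = 0.4005
σ²_T = Σσ²ᵢ + 2·Σσ_ij = 5.6930 + 2 × 1.7506 = 9.1942
α = (4/3)·(1 − 5.6930/9.1942) = 0.508

α = 0.508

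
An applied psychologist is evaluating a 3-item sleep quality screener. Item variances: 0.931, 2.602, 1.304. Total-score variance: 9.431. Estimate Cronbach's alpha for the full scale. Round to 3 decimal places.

α = 0.731

Σσ²ᵢ = 0.931 + 2.602 + 1.304 = 4.837
α = (k/(k−1))·(1 − Σσ²ᵢ/total variance) = (3/2)·(1 − 4.837/9.431) = 0.731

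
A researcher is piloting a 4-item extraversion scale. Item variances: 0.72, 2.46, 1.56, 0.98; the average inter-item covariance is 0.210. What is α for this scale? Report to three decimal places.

α = 0.408

ΣVar(i) = 0.72 + 2.46 + 1.56 + 0.98 = 5.72
Sum of the 6 distinct covariances = 6 × 0.210 = 1.260
total variance = ΣVar(i) + 2·Σcov = 5.72 + 2 × 1.260 = 8.240
α = (4/3)·(1 − 5.72/8.240) = 0.408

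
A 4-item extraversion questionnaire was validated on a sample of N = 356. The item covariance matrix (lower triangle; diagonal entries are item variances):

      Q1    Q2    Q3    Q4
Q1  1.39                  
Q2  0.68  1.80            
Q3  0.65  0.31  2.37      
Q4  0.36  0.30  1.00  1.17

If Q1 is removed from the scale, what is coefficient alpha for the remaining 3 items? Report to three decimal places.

α = 0.564

Remaining items: Q2, Q3, Q4 (k = 3).
sum of item variances = 1.80 + 2.37 + 1.17 = 5.34
Var(T) = 5.34 + 2 × 1.61 = 8.56
α (item deleted) = (3/2)·(1 − 5.34/8.56) = 0.564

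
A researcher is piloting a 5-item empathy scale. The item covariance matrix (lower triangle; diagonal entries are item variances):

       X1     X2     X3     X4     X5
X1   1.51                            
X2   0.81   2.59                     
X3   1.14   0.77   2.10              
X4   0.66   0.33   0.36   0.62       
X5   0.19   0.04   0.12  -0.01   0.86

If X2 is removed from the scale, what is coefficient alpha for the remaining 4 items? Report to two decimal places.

α = 0.66

Remaining items: X1, X3, X4, X5 (k = 4).
ΣVar(i) = 1.51 + 2.10 + 0.62 + 0.86 = 5.09
σ²_T = 5.09 + 2 × 2.46 = 10.01
α (item deleted) = (4/3)·(1 − 5.09/10.01) = 0.66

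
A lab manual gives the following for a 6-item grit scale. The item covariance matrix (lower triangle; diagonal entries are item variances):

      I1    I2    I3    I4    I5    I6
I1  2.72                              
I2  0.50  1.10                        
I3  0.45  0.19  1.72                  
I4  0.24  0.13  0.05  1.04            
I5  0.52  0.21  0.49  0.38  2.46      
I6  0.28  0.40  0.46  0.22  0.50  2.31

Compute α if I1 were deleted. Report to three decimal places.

α = 0.516

Remaining items: I2, I3, I4, I5, I6 (k = 5).
Σσ²ᵢ = 1.10 + 1.72 + 1.04 + 2.46 + 2.31 = 8.63
σ²_total = 8.63 + 2 × 3.03 = 14.69
α (item deleted) = (5/4)·(1 − 8.63/14.69) = 0.516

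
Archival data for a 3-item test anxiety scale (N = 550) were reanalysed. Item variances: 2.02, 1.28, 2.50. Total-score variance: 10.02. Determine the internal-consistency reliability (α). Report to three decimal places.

α = 0.632

Σσ²ᵢ = 2.02 + 1.28 + 2.50 = 5.80
α = (k/(k−1))·(1 − Σσ²ᵢ/σ²_total) = (3/2)·(1 − 5.80/10.02) = 0.632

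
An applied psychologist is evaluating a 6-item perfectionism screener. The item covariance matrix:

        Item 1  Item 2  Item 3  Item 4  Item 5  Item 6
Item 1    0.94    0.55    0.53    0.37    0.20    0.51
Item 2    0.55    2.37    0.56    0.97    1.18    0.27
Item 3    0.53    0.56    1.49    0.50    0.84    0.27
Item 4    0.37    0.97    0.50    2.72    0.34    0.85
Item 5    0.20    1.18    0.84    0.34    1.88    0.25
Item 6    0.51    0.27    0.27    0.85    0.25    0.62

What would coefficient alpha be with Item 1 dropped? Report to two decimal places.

Remaining items: Item 2, Item 3, Item 4, Item 5, Item 6 (k = 5).
Σσᵢ² = 2.37 + 1.49 + 2.72 + 1.88 + 0.62 = 9.08
total variance = 9.08 + 2 × 6.03 = 21.14
α (item deleted) = (5/4)·(1 − 9.08/21.14) = 0.71

coefficient alpha = 0.71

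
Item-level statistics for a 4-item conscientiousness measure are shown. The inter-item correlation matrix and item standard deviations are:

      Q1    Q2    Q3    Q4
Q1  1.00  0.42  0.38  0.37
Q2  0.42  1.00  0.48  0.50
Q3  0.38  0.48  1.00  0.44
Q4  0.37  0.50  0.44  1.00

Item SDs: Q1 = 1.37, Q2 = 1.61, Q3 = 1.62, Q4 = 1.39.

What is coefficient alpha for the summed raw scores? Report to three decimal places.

Σσ²ᵢ = 1.37² + 1.61² + 1.62² + 1.39² = 9.0255
Covariances σ_ij = r_ij · s_i · s_j:
  σ(Q1,Q2) = 0.42 × 1.37 × 1.61 = 0.9264
  σ(Q1,Q3) = 0.38 × 1.37 × 1.62 = 0.8434
  σ(Q1,Q4) = 0.37 × 1.37 × 1.39 = 0.7046
  σ(Q2,Q3) = 0.48 × 1.61 × 1.62 = 1.2519
  σ(Q2,Q4) = 0.50 × 1.61 × 1.39 = 1.1189
  σ(Q3,Q4) = 0.44 × 1.62 × 1.39 = 0.9908
σ²_T = Σσ²ᵢ + 2·Σσ_ij = 9.0255 + 2 × 5.8360 = 20.6975
α = (4/3)·(1 − 9.0255/20.6975) = 0.752

α = 0.752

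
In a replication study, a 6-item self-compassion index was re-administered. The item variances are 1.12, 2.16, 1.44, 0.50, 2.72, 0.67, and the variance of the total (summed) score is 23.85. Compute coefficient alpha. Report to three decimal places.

Σσ²ᵢ = 1.12 + 2.16 + 1.44 + 0.50 + 2.72 + 0.67 = 8.61
α = (k/(k−1))·(1 − Σσ²ᵢ/total variance) = (6/5)·(1 − 8.61/23.85) = 0.767

coefficient alpha = 0.767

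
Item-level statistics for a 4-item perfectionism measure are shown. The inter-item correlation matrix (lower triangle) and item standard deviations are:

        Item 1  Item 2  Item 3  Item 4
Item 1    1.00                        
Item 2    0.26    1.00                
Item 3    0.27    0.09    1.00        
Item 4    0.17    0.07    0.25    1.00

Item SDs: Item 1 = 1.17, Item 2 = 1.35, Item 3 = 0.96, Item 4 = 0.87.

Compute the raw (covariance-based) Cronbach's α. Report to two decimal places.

Cronbach's α = 0.46

Σσ²ᵢ = 1.17² + 1.35² + 0.96² + 0.87² = 4.8699
Covariances σ_ij = r_ij · s_i · s_j:
  σ(Item 1,Item 2) = 0.26 × 1.17 × 1.35 = 0.4107
  σ(Item 1,Item 3) = 0.27 × 1.17 × 0.96 = 0.3033
  σ(Item 1,Item 4) = 0.17 × 1.17 × 0.87 = 0.1730
  σ(Item 2,Item 3) = 0.09 × 1.35 × 0.96 = 0.1166
  σ(Item 2,Item 4) = 0.07 × 1.35 × 0.87 = 0.0822
  σ(Item 3,Item 4) = 0.25 × 0.96 × 0.87 = 0.2088
σ²_T = Σσ²ᵢ + 2·Σσ_ij = 4.8699 + 2 × 1.2946 = 7.4591
α = (4/3)·(1 − 4.8699/7.4591) = 0.46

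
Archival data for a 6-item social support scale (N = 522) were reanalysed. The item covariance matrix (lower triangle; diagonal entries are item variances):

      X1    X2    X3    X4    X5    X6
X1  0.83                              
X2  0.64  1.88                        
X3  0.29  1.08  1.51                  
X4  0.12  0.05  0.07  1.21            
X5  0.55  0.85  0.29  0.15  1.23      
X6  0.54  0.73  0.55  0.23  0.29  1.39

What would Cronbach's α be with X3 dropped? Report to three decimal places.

Remaining items: X1, X2, X4, X5, X6 (k = 5).
Σσ²ᵢ = 0.83 + 1.88 + 1.21 + 1.23 + 1.39 = 6.54
σ²_total = 6.54 + 2 × 4.15 = 14.84
α (item deleted) = (5/4)·(1 − 6.54/14.84) = 0.699

Cronbach's α = 0.699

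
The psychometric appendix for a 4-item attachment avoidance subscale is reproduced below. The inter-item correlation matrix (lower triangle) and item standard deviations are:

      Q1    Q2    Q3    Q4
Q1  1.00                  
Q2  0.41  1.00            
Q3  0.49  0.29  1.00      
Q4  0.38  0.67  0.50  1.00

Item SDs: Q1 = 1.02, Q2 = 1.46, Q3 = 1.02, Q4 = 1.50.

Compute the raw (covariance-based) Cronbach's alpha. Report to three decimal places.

Cronbach's alpha = 0.766

Σσ²ᵢ = 1.02² + 1.46² + 1.02² + 1.50² = 6.4624
Covariances σ_ij = r_ij · s_i · s_j:
  σ(Q1,Q2) = 0.41 × 1.02 × 1.46 = 0.6106
  σ(Q1,Q3) = 0.49 × 1.02 × 1.02 = 0.5098
  σ(Q1,Q4) = 0.38 × 1.02 × 1.50 = 0.5814
  σ(Q2,Q3) = 0.29 × 1.46 × 1.02 = 0.4319
  σ(Q2,Q4) = 0.67 × 1.46 × 1.50 = 1.4673
  σ(Q3,Q4) = 0.50 × 1.02 × 1.50 = 0.7650
σ²_T = Σσ²ᵢ + 2·Σσ_ij = 6.4624 + 2 × 4.3660 = 15.1944
α = (4/3)·(1 − 6.4624/15.1944) = 0.766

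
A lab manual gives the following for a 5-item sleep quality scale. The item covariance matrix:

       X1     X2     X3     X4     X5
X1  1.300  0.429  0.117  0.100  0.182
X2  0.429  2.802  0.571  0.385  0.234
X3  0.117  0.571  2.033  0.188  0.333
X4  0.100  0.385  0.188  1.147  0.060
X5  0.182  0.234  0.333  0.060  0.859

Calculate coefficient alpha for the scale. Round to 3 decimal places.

Σσᵢ² = 1.300 + 2.802 + 2.033 + 1.147 + 0.859 = 8.141
Sum of the distinct covariances = 2.599
σ²_T = 8.141 + 2 × 2.599 = 13.339
α = (k/(k−1))·(1 − Σσᵢ²/σ²_T) = (5/4)·(1 − 8.141/13.339) = 0.487

α = 0.487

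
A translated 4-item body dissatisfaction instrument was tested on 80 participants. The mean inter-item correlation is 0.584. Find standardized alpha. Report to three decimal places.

α = 0.849

Standardized α = k·r̄ / (1 + (k−1)·r̄) = 4 × 0.584 / (1 + 3 × 0.584)
  = 2.3360 / 2.7520 = 0.849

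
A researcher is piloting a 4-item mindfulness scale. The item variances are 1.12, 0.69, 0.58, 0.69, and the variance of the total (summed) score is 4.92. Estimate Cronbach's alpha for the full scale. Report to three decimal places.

Σσ²ᵢ = 1.12 + 0.69 + 0.58 + 0.69 = 3.08
α = (k/(k−1))·(1 − Σσ²ᵢ/σ²_T) = (4/3)·(1 − 3.08/4.92) = 0.499

α = 0.499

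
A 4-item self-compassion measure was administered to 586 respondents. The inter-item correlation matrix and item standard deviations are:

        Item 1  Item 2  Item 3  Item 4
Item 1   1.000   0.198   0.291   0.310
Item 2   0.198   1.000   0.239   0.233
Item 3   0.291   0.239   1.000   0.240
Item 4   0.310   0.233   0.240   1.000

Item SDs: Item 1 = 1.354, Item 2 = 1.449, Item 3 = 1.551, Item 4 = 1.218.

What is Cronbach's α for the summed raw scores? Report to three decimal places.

Σσ²ᵢ = 1.354² + 1.449² + 1.551² + 1.218² = 7.8220
Covariances σ_ij = r_ij · s_i · s_j:
  σ(Item 1,Item 2) = 0.198 × 1.354 × 1.449 = 0.3885
  σ(Item 1,Item 3) = 0.291 × 1.354 × 1.551 = 0.6111
  σ(Item 1,Item 4) = 0.310 × 1.354 × 1.218 = 0.5112
  σ(Item 2,Item 3) = 0.239 × 1.449 × 1.551 = 0.5371
  σ(Item 2,Item 4) = 0.233 × 1.449 × 1.218 = 0.4112
  σ(Item 3,Item 4) = 0.240 × 1.551 × 1.218 = 0.4534
σ²_T = Σσ²ᵢ + 2·Σσ_ij = 7.8220 + 2 × 2.9125 = 13.6470
α = (4/3)·(1 − 7.8220/13.6470) = 0.569

Cronbach's α = 0.569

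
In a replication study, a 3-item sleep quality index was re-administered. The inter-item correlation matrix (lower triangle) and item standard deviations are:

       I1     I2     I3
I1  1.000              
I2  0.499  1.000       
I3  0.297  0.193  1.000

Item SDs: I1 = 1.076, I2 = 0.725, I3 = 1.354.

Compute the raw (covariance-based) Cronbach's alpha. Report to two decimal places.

Σσ²ᵢ = 1.076² + 0.725² + 1.354² = 3.5167
Covariances σ_ij = r_ij · s_i · s_j:
  σ(I1,I2) = 0.499 × 1.076 × 0.725 = 0.3893
  σ(I1,I3) = 0.297 × 1.076 × 1.354 = 0.4327
  σ(I2,I3) = 0.193 × 0.725 × 1.354 = 0.1895
σ²_T = Σσ²ᵢ + 2·Σσ_ij = 3.5167 + 2 × 1.0115 = 5.5397
α = (3/2)·(1 − 3.5167/5.5397) = 0.55

α = 0.55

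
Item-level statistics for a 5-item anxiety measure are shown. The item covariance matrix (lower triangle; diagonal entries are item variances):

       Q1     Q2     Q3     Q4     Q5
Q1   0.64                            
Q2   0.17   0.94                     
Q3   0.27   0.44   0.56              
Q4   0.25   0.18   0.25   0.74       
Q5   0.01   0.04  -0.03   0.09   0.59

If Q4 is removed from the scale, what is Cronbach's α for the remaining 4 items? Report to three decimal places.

Cronbach's α = 0.530

Remaining items: Q1, Q2, Q3, Q5 (k = 4).
ΣVar(i) = 0.64 + 0.94 + 0.56 + 0.59 = 2.73
Var(T) = 2.73 + 2 × 0.90 = 4.53
α (item deleted) = (4/3)·(1 − 2.73/4.53) = 0.530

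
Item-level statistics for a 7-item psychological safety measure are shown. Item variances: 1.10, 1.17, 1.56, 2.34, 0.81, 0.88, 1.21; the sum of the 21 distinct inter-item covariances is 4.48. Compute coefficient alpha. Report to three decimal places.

Σσ²ᵢ = 1.10 + 1.17 + 1.56 + 2.34 + 0.81 + 0.88 + 1.21 = 9.07
Sum of distinct covariances = 4.48
σ²_T = Σσ²ᵢ + 2·Σcov = 9.07 + 2 × 4.48 = 18.03
α = (7/6)·(1 − 9.07/18.03) = 0.580

coefficient alpha = 0.580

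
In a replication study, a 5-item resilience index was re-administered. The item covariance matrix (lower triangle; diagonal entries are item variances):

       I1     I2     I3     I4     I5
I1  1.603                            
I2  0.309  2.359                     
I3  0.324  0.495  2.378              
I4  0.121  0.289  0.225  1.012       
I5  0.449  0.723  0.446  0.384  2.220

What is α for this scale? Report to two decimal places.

sum of item variances = 1.603 + 2.359 + 2.378 + 1.012 + 2.220 = 9.572
Sum of off-diagonal covariances = 3.765
σ²_total = 9.572 + 2 × 3.765 = 17.102
α = (k/(k−1))·(1 − sum of item variances/σ²_total) = (5/4)·(1 − 9.572/17.102) = 0.55

α = 0.55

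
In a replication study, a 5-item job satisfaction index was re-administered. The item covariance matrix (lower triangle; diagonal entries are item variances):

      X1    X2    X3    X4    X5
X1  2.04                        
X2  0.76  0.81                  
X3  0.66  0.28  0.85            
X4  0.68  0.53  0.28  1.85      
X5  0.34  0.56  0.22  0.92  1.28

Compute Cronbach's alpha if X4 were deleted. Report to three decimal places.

Remaining items: X1, X2, X3, X5 (k = 4).
sum of item variances = 2.04 + 0.81 + 0.85 + 1.28 = 4.98
σ²_T = 4.98 + 2 × 2.82 = 10.62
α (item deleted) = (4/3)·(1 − 4.98/10.62) = 0.708

α = 0.708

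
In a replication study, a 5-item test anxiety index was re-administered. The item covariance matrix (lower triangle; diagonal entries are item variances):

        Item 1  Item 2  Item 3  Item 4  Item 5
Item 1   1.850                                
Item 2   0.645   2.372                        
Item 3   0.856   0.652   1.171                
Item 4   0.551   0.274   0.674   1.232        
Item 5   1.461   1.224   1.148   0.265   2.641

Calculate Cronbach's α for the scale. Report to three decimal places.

α = 0.782

sum of item variances = 1.850 + 2.372 + 1.171 + 1.232 + 2.641 = 9.266
Σ_{i<j} σ_ij = 7.750
Var(T) = 9.266 + 2 × 7.750 = 24.766
α = (k/(k−1))·(1 − sum of item variances/Var(T)) = (5/4)·(1 − 9.266/24.766) = 0.782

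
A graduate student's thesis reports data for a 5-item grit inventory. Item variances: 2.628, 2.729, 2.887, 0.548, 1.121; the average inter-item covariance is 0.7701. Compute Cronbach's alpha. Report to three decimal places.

α = 0.761

sum of item variances = 2.628 + 2.729 + 2.887 + 0.548 + 1.121 = 9.913
Sum of the 10 distinct covariances = 10 × 0.7701 = 7.7010
σ²_total = sum of item variances + 2·Σcov = 9.913 + 2 × 7.7010 = 25.3150
α = (5/4)·(1 − 9.913/25.3150) = 0.761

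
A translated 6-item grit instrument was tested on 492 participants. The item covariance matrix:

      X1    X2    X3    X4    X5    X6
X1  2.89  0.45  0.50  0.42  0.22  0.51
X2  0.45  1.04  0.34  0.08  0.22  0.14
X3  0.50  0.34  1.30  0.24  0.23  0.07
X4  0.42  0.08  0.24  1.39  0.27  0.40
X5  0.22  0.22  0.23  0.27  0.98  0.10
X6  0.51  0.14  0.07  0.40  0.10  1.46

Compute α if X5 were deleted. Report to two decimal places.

α = 0.55

Remaining items: X1, X2, X3, X4, X6 (k = 5).
Σσᵢ² = 2.89 + 1.04 + 1.30 + 1.39 + 1.46 = 8.08
σ²_T = 8.08 + 2 × 3.15 = 14.38
α (item deleted) = (5/4)·(1 − 8.08/14.38) = 0.55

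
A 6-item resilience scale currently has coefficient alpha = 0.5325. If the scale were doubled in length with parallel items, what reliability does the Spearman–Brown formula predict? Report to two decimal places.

Length factor m = 2
α' = m·α / (1 + (m−1)·α)
   = 2 × 0.5325 / (1 + (2 − 1) × 0.5325)
   = 1.0650 / 1.5325 = 0.69

predicted reliability = 0.69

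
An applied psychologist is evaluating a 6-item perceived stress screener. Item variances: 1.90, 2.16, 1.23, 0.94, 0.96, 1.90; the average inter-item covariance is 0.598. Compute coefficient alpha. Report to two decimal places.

α = 0.80

Σσ²ᵢ = 1.90 + 2.16 + 1.23 + 0.94 + 0.96 + 1.90 = 9.09
Sum of the 15 distinct covariances = 15 × 0.598 = 8.970
σ²_T = Σσ²ᵢ + 2·Σcov = 9.09 + 2 × 8.970 = 27.030
α = (6/5)·(1 − 9.09/27.030) = 0.80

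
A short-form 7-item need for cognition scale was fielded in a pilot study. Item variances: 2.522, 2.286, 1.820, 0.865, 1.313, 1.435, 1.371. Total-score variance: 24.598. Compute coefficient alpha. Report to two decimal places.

α = 0.62

sum of item variances = 2.522 + 2.286 + 1.820 + 0.865 + 1.313 + 1.435 + 1.371 = 11.612
α = (k/(k−1))·(1 − sum of item variances/σ²_total) = (7/6)·(1 − 11.612/24.598) = 0.62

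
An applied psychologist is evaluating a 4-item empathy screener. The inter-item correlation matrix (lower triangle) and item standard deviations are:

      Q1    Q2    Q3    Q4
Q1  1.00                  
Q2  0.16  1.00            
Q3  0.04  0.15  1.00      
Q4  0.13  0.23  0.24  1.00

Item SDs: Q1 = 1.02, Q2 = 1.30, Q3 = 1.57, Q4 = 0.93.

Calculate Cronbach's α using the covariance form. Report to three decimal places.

Σσ²ᵢ = 1.02² + 1.30² + 1.57² + 0.93² = 6.0602
Covariances σ_ij = r_ij · s_i · s_j:
  σ(Q1,Q2) = 0.16 × 1.02 × 1.30 = 0.2122
  σ(Q1,Q3) = 0.04 × 1.02 × 1.57 = 0.0641
  σ(Q1,Q4) = 0.13 × 1.02 × 0.93 = 0.1233
  σ(Q2,Q3) = 0.15 × 1.30 × 1.57 = 0.3062
  σ(Q2,Q4) = 0.23 × 1.30 × 0.93 = 0.2781
  σ(Q3,Q4) = 0.24 × 1.57 × 0.93 = 0.3504
σ²_T = Σσ²ᵢ + 2·Σσ_ij = 6.0602 + 2 × 1.3343 = 8.7288
α = (4/3)·(1 − 6.0602/8.7288) = 0.408

α = 0.408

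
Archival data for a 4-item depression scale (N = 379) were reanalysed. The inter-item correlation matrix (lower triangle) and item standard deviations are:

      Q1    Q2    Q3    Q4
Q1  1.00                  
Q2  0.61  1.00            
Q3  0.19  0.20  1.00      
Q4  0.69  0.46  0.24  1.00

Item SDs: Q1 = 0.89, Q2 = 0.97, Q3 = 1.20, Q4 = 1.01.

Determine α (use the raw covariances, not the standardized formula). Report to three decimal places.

Σσ²ᵢ = 0.89² + 0.97² + 1.20² + 1.01² = 4.1931
Covariances σ_ij = r_ij · s_i · s_j:
  σ(Q1,Q2) = 0.61 × 0.89 × 0.97 = 0.5266
  σ(Q1,Q3) = 0.19 × 0.89 × 1.20 = 0.2029
  σ(Q1,Q4) = 0.69 × 0.89 × 1.01 = 0.6202
  σ(Q2,Q3) = 0.20 × 0.97 × 1.20 = 0.2328
  σ(Q2,Q4) = 0.46 × 0.97 × 1.01 = 0.4507
  σ(Q3,Q4) = 0.24 × 1.20 × 1.01 = 0.2909
σ²_T = Σσ²ᵢ + 2·Σσ_ij = 4.1931 + 2 × 2.3241 = 8.8413
α = (4/3)·(1 − 4.1931/8.8413) = 0.701

α = 0.701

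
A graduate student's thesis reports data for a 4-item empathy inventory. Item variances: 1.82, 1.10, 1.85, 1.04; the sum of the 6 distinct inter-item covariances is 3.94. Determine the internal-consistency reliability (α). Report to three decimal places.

α = 0.767

sum of item variances = 1.82 + 1.10 + 1.85 + 1.04 = 5.81
Sum of distinct covariances = 3.94
total variance = sum of item variances + 2·Σcov = 5.81 + 2 × 3.94 = 13.69
α = (4/3)·(1 − 5.81/13.69) = 0.767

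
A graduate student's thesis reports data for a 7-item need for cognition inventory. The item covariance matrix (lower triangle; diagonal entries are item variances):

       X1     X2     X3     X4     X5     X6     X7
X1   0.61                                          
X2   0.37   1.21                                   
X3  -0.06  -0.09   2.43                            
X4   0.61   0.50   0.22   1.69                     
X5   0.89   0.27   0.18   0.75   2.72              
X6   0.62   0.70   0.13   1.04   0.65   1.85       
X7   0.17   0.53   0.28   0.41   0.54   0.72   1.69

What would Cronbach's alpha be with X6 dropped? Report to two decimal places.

α = 0.62

Remaining items: X1, X2, X3, X4, X5, X7 (k = 6).
Σσ²ᵢ = 0.61 + 1.21 + 2.43 + 1.69 + 2.72 + 1.69 = 10.35
σ²_total = 10.35 + 2 × 5.57 = 21.49
α (item deleted) = (6/5)·(1 − 10.35/21.49) = 0.62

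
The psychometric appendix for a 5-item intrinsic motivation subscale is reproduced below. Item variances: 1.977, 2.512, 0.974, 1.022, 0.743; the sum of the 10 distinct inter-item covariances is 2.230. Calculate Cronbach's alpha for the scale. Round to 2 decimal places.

α = 0.48

ΣVar(i) = 1.977 + 2.512 + 0.974 + 1.022 + 0.743 = 7.228
Sum of distinct covariances = 2.230
σ²_T = ΣVar(i) + 2·Σcov = 7.228 + 2 × 2.230 = 11.688
α = (5/4)·(1 − 7.228/11.688) = 0.48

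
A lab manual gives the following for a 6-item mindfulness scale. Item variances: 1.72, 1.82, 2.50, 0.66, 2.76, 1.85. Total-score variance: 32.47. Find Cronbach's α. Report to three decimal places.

α = 0.782

sum of item variances = 1.72 + 1.82 + 2.50 + 0.66 + 2.76 + 1.85 = 11.31
α = (k/(k−1))·(1 − sum of item variances/σ²_T) = (6/5)·(1 − 11.31/32.47) = 0.782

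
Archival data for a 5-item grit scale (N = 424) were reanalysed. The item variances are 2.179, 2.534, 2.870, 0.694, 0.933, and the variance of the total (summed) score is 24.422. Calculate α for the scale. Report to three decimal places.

α = 0.779

Σσ²ᵢ = 2.179 + 2.534 + 2.870 + 0.694 + 0.933 = 9.210
α = (k/(k−1))·(1 − Σσ²ᵢ/total variance) = (5/4)·(1 − 9.210/24.422) = 0.779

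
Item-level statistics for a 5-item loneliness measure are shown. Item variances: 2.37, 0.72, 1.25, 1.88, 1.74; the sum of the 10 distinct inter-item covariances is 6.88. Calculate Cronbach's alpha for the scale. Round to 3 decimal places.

α = 0.792

Σσᵢ² = 2.37 + 0.72 + 1.25 + 1.88 + 1.74 = 7.96
Sum of distinct covariances = 6.88
σ²_T = Σσᵢ² + 2·Σcov = 7.96 + 2 × 6.88 = 21.72
α = (5/4)·(1 − 7.96/21.72) = 0.792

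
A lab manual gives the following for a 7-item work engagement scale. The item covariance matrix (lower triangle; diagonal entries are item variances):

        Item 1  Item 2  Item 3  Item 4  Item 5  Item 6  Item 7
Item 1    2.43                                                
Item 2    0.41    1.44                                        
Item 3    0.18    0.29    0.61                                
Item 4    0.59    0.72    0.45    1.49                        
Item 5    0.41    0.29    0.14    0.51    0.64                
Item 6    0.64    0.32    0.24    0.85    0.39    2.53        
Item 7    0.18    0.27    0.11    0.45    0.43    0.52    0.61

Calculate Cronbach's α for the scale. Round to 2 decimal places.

α = 0.74

Σσ²ᵢ = 2.43 + 1.44 + 0.61 + 1.49 + 0.64 + 2.53 + 0.61 = 9.75
Sum of the distinct covariances = 8.39
Var(T) = 9.75 + 2 × 8.39 = 26.53
α = (k/(k−1))·(1 − Σσ²ᵢ/Var(T)) = (7/6)·(1 − 9.75/26.53) = 0.74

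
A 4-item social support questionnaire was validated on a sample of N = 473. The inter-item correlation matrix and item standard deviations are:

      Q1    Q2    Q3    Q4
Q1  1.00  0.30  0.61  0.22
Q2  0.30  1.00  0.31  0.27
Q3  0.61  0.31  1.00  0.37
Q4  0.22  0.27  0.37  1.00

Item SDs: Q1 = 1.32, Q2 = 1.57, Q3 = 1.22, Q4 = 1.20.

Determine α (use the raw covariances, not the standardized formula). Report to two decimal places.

Σσ²ᵢ = 1.32² + 1.57² + 1.22² + 1.20² = 7.1357
Covariances σ_ij = r_ij · s_i · s_j:
  σ(Q1,Q2) = 0.30 × 1.32 × 1.57 = 0.6217
  σ(Q1,Q3) = 0.61 × 1.32 × 1.22 = 0.9823
  σ(Q1,Q4) = 0.22 × 1.32 × 1.20 = 0.3485
  σ(Q2,Q3) = 0.31 × 1.57 × 1.22 = 0.5938
  σ(Q2,Q4) = 0.27 × 1.57 × 1.20 = 0.5087
  σ(Q3,Q4) = 0.37 × 1.22 × 1.20 = 0.5417
σ²_T = Σσ²ᵢ + 2·Σσ_ij = 7.1357 + 2 × 3.5967 = 14.3291
α = (4/3)·(1 − 7.1357/14.3291) = 0.67

α = 0.67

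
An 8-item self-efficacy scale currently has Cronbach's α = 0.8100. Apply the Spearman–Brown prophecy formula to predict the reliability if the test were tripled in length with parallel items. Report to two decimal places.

predicted reliability = 0.93

Length factor m = 3
α' = m·α / (1 + (m−1)·α)
   = 3 × 0.8100 / (1 + (3 − 1) × 0.8100)
   = 2.4300 / 2.6200 = 0.93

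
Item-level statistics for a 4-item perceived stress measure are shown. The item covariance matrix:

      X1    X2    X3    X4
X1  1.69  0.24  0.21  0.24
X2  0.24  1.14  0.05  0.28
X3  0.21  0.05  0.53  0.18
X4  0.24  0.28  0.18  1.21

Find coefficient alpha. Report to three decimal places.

Σσᵢ² = 1.69 + 1.14 + 0.53 + 1.21 = 4.57
Sum of the distinct covariances = 1.20
σ²_T = 4.57 + 2 × 1.20 = 6.97
α = (k/(k−1))·(1 − Σσᵢ²/σ²_T) = (4/3)·(1 − 4.57/6.97) = 0.459

α = 0.459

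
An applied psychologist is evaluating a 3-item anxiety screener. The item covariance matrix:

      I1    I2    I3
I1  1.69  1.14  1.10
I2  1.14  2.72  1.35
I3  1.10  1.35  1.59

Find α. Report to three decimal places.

Σσᵢ² = 1.69 + 2.72 + 1.59 = 6.00
Σ_{i<j} σ_ij = 3.59
σ²_T = 6.00 + 2 × 3.59 = 13.18
α = (k/(k−1))·(1 − Σσᵢ²/σ²_T) = (3/2)·(1 − 6.00/13.18) = 0.817

α = 0.817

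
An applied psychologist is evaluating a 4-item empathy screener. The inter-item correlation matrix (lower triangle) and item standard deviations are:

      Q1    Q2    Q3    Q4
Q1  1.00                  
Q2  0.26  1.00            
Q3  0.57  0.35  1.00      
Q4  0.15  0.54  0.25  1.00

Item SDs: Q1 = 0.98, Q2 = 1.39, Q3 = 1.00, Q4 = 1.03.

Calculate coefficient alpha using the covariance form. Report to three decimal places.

Σσ²ᵢ = 0.98² + 1.39² + 1.00² + 1.03² = 4.9534
Covariances σ_ij = r_ij · s_i · s_j:
  σ(Q1,Q2) = 0.26 × 0.98 × 1.39 = 0.3542
  σ(Q1,Q3) = 0.57 × 0.98 × 1.00 = 0.5586
  σ(Q1,Q4) = 0.15 × 0.98 × 1.03 = 0.1514
  σ(Q2,Q3) = 0.35 × 1.39 × 1.00 = 0.4865
  σ(Q2,Q4) = 0.54 × 1.39 × 1.03 = 0.7731
  σ(Q3,Q4) = 0.25 × 1.00 × 1.03 = 0.2575
σ²_T = Σσ²ᵢ + 2·Σσ_ij = 4.9534 + 2 × 2.5813 = 10.1160
α = (4/3)·(1 − 4.9534/10.1160) = 0.680

α = 0.680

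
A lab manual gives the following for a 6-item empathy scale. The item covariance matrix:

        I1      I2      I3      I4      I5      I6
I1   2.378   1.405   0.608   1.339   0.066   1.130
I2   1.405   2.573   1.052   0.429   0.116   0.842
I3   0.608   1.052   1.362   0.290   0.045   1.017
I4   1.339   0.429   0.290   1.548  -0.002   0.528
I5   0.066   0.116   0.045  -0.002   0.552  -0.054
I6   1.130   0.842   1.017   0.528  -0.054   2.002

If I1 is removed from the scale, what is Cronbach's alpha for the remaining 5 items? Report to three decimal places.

Remaining items: I2, I3, I4, I5, I6 (k = 5).
ΣVar(i) = 2.573 + 1.362 + 1.548 + 0.552 + 2.002 = 8.037
σ²_T = 8.037 + 2 × 4.263 = 16.563
α (item deleted) = (5/4)·(1 − 8.037/16.563) = 0.643

α = 0.643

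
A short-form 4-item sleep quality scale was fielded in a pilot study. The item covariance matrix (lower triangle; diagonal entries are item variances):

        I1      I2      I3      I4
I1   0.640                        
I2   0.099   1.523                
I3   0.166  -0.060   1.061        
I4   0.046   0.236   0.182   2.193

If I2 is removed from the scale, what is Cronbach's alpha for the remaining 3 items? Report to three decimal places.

α = 0.252

Remaining items: I1, I3, I4 (k = 3).
Σσᵢ² = 0.640 + 1.061 + 2.193 = 3.894
total variance = 3.894 + 2 × 0.394 = 4.682
α (item deleted) = (3/2)·(1 − 3.894/4.682) = 0.252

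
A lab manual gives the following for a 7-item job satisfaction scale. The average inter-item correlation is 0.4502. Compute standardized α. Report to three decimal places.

α = 0.851

Standardized α = k·r̄ / (1 + (k−1)·r̄) = 7 × 0.4502 / (1 + 6 × 0.4502)
  = 3.1514 / 3.7012 = 0.851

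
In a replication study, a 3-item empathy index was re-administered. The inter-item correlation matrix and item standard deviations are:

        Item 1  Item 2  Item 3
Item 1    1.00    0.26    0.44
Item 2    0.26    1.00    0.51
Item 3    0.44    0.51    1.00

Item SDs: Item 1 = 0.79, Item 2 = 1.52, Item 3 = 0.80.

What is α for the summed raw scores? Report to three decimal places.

Σσ²ᵢ = 0.79² + 1.52² + 0.80² = 3.5745
Covariances σ_ij = r_ij · s_i · s_j:
  σ(Item 1,Item 2) = 0.26 × 0.79 × 1.52 = 0.3122
  σ(Item 1,Item 3) = 0.44 × 0.79 × 0.80 = 0.2781
  σ(Item 2,Item 3) = 0.51 × 1.52 × 0.80 = 0.6202
σ²_T = Σσ²ᵢ + 2·Σσ_ij = 3.5745 + 2 × 1.2105 = 5.9955
α = (3/2)·(1 − 3.5745/5.9955) = 0.606

α = 0.606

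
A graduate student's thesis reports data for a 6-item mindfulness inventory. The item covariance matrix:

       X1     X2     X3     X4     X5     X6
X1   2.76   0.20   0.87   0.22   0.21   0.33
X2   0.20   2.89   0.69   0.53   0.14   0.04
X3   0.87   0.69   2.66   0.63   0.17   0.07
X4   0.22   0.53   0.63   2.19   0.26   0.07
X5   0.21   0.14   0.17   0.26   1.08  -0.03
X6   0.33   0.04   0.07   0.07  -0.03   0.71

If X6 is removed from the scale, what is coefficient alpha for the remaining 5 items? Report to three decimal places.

Remaining items: X1, X2, X3, X4, X5 (k = 5).
sum of item variances = 2.76 + 2.89 + 2.66 + 2.19 + 1.08 = 11.58
σ²_T = 11.58 + 2 × 3.92 = 19.42
α (item deleted) = (5/4)·(1 − 11.58/19.42) = 0.505

coefficient alpha = 0.505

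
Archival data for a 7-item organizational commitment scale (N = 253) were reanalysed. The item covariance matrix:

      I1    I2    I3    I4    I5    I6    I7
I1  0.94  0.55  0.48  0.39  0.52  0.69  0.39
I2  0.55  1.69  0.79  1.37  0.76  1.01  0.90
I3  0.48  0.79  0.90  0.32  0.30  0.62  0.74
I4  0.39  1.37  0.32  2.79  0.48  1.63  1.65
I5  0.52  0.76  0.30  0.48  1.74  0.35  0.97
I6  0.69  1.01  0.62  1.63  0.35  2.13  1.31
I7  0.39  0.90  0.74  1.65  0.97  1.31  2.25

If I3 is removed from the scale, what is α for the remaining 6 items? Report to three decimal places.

α = 0.831

Remaining items: I1, I2, I4, I5, I6, I7 (k = 6).
Σσ²ᵢ = 0.94 + 1.69 + 2.79 + 1.74 + 2.13 + 2.25 = 11.54
σ²_T = 11.54 + 2 × 12.97 = 37.48
α (item deleted) = (6/5)·(1 − 11.54/37.48) = 0.831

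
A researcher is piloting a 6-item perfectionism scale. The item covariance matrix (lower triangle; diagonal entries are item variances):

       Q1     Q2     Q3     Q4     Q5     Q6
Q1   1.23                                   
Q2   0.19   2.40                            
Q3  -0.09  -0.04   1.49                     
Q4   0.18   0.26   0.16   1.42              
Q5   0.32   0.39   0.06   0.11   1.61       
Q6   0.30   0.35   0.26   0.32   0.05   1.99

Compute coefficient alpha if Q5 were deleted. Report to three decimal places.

α = 0.384

Remaining items: Q1, Q2, Q3, Q4, Q6 (k = 5).
sum of item variances = 1.23 + 2.40 + 1.49 + 1.42 + 1.99 = 8.53
Var(T) = 8.53 + 2 × 1.89 = 12.31
α (item deleted) = (5/4)·(1 − 8.53/12.31) = 0.384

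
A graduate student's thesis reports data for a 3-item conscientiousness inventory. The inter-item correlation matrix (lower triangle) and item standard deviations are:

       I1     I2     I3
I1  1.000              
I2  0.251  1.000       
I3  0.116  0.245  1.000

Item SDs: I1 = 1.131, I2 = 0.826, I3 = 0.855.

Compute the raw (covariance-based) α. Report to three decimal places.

α = 0.418

Σσ²ᵢ = 1.131² + 0.826² + 0.855² = 2.6925
Covariances σ_ij = r_ij · s_i · s_j:
  σ(I1,I2) = 0.251 × 1.131 × 0.826 = 0.2345
  σ(I1,I3) = 0.116 × 1.131 × 0.855 = 0.1122
  σ(I2,I3) = 0.245 × 0.826 × 0.855 = 0.1730
σ²_T = Σσ²ᵢ + 2·Σσ_ij = 2.6925 + 2 × 0.5197 = 3.7319
α = (3/2)·(1 − 2.6925/3.7319) = 0.418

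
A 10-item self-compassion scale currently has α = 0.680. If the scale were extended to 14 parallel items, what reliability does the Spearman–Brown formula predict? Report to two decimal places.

predicted reliability = 0.75

Length factor m = 14/10 = 1.4000
α' = m·α / (1 + (m−1)·α)
   = 14/10 × 0.680 / (1 + (14/10 − 1) × 0.680)
   = 0.9520 / 1.2720 = 0.75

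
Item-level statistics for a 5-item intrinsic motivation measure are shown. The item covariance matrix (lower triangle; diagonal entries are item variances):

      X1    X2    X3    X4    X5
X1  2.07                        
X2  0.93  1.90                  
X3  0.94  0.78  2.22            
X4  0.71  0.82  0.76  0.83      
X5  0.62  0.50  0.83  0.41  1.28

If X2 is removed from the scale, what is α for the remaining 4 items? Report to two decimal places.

α = 0.76

Remaining items: X1, X3, X4, X5 (k = 4).
Σσᵢ² = 2.07 + 2.22 + 0.83 + 1.28 = 6.40
Var(T) = 6.40 + 2 × 4.27 = 14.94
α (item deleted) = (4/3)·(1 − 6.40/14.94) = 0.76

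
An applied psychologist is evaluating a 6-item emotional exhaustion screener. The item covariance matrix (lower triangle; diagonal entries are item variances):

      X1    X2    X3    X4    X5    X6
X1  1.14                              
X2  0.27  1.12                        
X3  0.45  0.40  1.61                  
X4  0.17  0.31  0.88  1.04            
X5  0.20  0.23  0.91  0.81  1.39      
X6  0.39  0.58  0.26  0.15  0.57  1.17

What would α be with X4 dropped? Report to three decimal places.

α = 0.712

Remaining items: X1, X2, X3, X5, X6 (k = 5).
Σσ²ᵢ = 1.14 + 1.12 + 1.61 + 1.39 + 1.17 = 6.43
total variance = 6.43 + 2 × 4.26 = 14.95
α (item deleted) = (5/4)·(1 − 6.43/14.95) = 0.712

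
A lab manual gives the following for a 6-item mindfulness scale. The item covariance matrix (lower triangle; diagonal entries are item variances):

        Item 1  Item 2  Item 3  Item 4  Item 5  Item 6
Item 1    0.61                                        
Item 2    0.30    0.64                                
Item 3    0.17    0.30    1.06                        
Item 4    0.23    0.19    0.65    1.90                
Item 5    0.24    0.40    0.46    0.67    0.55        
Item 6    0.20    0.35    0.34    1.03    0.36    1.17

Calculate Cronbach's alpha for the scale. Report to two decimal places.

α = 0.80

ΣVar(i) = 0.61 + 0.64 + 1.06 + 1.90 + 0.55 + 1.17 = 5.93
Sum of the distinct covariances = 5.89
total variance = 5.93 + 2 × 5.89 = 17.71
α = (k/(k−1))·(1 − ΣVar(i)/total variance) = (6/5)·(1 − 5.93/17.71) = 0.80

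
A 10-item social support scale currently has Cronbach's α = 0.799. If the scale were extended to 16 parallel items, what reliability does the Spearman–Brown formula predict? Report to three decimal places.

Length factor m = 16/10 = 1.6000
α' = m·α / (1 + (m−1)·α)
   = 16/10 × 0.799 / (1 + (16/10 − 1) × 0.799)
   = 1.2784 / 1.4794 = 0.864

predicted reliability = 0.864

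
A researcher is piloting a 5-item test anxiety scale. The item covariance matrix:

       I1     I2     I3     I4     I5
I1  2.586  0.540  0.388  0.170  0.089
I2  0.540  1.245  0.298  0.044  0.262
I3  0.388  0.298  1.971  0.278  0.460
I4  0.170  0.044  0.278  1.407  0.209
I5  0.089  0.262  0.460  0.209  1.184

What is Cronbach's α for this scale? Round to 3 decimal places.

sum of item variances = 2.586 + 1.245 + 1.971 + 1.407 + 1.184 = 8.393
Σ_{i<j} σ_ij = 2.738
total variance = 8.393 + 2 × 2.738 = 13.869
α = (k/(k−1))·(1 − sum of item variances/total variance) = (5/4)·(1 − 8.393/13.869) = 0.494

α = 0.494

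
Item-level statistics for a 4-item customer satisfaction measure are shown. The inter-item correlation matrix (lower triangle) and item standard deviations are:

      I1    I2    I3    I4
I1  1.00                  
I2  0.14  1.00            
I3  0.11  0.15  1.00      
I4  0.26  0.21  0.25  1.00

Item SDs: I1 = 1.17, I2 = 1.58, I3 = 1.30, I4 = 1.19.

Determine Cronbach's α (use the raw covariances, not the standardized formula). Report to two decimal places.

Cronbach's α = 0.47

Σσ²ᵢ = 1.17² + 1.58² + 1.30² + 1.19² = 6.9714
Covariances σ_ij = r_ij · s_i · s_j:
  σ(I1,I2) = 0.14 × 1.17 × 1.58 = 0.2588
  σ(I1,I3) = 0.11 × 1.17 × 1.30 = 0.1673
  σ(I1,I4) = 0.26 × 1.17 × 1.19 = 0.3620
  σ(I2,I3) = 0.15 × 1.58 × 1.30 = 0.3081
  σ(I2,I4) = 0.21 × 1.58 × 1.19 = 0.3948
  σ(I3,I4) = 0.25 × 1.30 × 1.19 = 0.3867
σ²_T = Σσ²ᵢ + 2·Σσ_ij = 6.9714 + 2 × 1.8777 = 10.7268
α = (4/3)·(1 − 6.9714/10.7268) = 0.47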